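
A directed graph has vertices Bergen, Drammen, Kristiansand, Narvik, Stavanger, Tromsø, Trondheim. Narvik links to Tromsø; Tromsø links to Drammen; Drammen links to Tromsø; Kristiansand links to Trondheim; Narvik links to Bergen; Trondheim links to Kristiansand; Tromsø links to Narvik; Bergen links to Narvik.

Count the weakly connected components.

From Bergen: component {Bergen, Drammen, Narvik, Tromsø}.
From Kristiansand: component {Kristiansand, Trondheim}.
From Stavanger: component {Stavanger}.
That's 3 components.

3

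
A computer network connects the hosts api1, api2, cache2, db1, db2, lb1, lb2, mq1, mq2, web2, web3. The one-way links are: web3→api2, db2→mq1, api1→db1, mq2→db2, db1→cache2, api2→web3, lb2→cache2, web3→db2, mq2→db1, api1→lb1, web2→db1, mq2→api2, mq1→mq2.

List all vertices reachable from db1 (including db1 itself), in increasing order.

cache2, db1

Start at db1.
Its neighbours: cache2.
Nothing further is reachable.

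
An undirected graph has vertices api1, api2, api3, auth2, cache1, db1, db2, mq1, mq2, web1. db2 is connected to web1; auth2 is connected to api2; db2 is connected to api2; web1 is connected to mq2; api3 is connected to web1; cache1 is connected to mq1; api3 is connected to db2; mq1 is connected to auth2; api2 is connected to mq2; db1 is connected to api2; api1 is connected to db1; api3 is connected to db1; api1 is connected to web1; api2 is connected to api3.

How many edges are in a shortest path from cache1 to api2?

3

Distance 0: cache1.
Distance 1: mq1.
Distance 2: auth2.
Distance 3: api2 — contains api2.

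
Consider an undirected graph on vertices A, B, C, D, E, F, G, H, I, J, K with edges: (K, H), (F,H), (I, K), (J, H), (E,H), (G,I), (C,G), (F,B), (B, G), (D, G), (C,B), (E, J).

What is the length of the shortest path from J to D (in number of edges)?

5

Distance 0: J.
Distance 1: E, H.
Distance 2: F, K.
Distance 3: B, I.
Distance 4: C, G.
Distance 5: D — contains D.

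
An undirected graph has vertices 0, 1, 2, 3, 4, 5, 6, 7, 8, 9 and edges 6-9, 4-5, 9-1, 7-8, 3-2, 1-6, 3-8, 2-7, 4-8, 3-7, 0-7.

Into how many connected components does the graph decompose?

2

From 0: component {0, 2, 3, 4, 5, 7, 8}.
From 1: component {1, 6, 9}.
That's 2 components.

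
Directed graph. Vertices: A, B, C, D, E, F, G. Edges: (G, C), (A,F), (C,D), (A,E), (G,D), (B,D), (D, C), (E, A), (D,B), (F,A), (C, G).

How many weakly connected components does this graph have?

2

From A: component {A, E, F}.
From B: component {B, C, D, G}.
That's 2 components.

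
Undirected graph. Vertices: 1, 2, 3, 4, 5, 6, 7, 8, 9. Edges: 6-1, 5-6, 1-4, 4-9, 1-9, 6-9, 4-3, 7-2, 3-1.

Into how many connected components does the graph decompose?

3

From 1: component {1, 3, 4, 5, 6, 9}.
From 2: component {2, 7}.
From 8: component {8}.
That's 3 components.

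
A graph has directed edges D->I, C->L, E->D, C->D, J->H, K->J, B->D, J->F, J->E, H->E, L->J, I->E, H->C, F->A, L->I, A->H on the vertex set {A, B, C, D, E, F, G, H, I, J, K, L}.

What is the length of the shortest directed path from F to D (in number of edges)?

Distance 0: F.
Distance 1: A.
Distance 2: H.
Distance 3: C, E.
Distance 4: D, L — contains D.

4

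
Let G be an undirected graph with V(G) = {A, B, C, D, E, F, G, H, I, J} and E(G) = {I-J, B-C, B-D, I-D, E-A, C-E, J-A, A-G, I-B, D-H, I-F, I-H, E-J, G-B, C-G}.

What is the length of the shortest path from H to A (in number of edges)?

Distance 0: H.
Distance 1: D, I.
Distance 2: B, F, J.
Distance 3: A, C, E, G — contains A.

3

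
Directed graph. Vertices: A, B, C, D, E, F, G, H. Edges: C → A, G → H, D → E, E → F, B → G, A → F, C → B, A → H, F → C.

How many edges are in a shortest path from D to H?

5

Distance 0: D.
Distance 1: E.
Distance 2: F.
Distance 3: C.
Distance 4: A, B.
Distance 5: G, H — contains H.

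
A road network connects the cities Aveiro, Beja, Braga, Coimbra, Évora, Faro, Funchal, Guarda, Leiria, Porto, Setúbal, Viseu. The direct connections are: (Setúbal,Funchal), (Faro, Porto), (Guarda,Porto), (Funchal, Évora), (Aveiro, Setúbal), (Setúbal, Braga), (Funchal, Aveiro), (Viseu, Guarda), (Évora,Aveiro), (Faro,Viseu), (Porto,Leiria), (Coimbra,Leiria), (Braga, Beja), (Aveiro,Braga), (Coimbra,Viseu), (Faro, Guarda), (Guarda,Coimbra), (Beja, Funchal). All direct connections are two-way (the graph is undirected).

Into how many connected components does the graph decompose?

From Aveiro: component {Aveiro, Beja, Braga, Évora, Funchal, Setúbal}.
From Coimbra: component {Coimbra, Faro, Guarda, Leiria, Porto, Viseu}.
That's 2 components.

2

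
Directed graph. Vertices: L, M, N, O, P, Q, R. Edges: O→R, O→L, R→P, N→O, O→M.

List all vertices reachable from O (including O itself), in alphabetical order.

L, M, O, P, R

Start at O.
Its neighbours: L, M, R.
Then their neighbours: P.
Nothing further is reachable.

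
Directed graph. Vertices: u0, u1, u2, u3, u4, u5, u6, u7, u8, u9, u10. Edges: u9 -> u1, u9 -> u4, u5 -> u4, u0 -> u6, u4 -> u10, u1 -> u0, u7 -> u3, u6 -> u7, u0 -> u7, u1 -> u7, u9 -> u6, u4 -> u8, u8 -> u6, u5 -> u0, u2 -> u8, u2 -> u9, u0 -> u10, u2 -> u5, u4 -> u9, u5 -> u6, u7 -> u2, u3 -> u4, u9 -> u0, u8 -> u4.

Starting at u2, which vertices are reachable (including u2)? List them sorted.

u0, u1, u2, u3, u4, u5, u6, u7, u8, u9, u10

Start at u2.
Its neighbours: u5, u8, u9.
Then their neighbours: u0, u1, u4, u6.
Then next layer: u7, u10.
Then next layer: u3.
Every vertex is now reached.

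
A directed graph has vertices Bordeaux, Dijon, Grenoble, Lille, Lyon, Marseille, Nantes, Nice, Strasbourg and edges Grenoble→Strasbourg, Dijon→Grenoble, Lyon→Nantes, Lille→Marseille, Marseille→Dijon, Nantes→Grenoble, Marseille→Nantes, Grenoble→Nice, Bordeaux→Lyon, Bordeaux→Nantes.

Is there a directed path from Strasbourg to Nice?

No

Strasbourg has no outgoing edges, so nothing is reachable from it.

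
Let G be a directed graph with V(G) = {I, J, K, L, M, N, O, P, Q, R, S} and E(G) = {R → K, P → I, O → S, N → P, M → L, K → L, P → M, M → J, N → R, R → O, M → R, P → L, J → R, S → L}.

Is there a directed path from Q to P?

Q has no outgoing edges, so nothing is reachable from it.

No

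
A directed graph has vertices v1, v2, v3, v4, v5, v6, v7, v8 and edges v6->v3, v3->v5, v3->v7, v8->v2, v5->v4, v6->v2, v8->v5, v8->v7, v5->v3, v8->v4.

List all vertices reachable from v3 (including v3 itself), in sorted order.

Start at v3.
Its neighbours: v5, v7.
Then their neighbours: v4.
Nothing further is reachable.

v3, v4, v5, v7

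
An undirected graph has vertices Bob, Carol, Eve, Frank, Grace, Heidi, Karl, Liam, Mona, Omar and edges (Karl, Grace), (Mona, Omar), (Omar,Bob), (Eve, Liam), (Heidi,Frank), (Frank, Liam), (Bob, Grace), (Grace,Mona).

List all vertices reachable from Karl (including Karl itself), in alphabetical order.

Start at Karl.
Its neighbours: Grace.
Then their neighbours: Bob, Mona.
Then next layer: Omar.
Nothing further is reachable.

Bob, Grace, Karl, Mona, Omar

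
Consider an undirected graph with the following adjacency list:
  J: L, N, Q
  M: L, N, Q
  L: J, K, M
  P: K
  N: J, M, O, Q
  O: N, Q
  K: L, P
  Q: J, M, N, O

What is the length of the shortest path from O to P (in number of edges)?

5

Distance 0: O.
Distance 1: N, Q.
Distance 2: J, M.
Distance 3: L.
Distance 4: K.
Distance 5: P — contains P.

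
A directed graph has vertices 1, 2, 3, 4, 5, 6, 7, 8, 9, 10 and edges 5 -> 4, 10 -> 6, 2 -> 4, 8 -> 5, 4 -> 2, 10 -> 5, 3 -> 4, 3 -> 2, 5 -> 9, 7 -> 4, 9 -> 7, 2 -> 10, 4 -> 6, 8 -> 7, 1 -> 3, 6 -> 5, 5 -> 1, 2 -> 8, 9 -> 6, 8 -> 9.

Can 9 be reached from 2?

Explore from 2.
Distance 1: reach 4, 8, 10.
Distance 2: reach 5, 6, 7, 9.
Found 9.

Yes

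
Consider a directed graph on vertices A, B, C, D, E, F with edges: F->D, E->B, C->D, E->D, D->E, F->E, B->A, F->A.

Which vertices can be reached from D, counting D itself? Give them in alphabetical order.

A, B, D, E

Start at D.
Its neighbours: E.
Then their neighbours: B.
Then next layer: A.
Nothing further is reachable.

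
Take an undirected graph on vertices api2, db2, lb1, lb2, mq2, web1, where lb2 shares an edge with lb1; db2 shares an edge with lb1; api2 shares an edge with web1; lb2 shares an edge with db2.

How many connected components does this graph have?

3

From api2: component {api2, web1}.
From db2: component {db2, lb1, lb2}.
From mq2: component {mq2}.
That's 3 components.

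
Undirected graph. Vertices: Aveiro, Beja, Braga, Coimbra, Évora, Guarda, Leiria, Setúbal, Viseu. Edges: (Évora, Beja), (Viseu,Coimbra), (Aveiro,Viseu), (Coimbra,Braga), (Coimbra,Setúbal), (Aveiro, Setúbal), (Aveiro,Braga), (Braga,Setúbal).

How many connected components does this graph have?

4

From Aveiro: component {Aveiro, Braga, Coimbra, Setúbal, Viseu}.
From Beja: component {Beja, Évora}.
From Guarda: component {Guarda}.
From Leiria: component {Leiria}.
That's 4 components.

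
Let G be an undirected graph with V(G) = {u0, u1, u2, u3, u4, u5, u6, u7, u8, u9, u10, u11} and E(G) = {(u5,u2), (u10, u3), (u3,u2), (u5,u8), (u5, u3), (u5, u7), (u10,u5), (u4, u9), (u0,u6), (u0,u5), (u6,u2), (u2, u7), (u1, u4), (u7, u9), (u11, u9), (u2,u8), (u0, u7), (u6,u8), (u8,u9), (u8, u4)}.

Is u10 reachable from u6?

Explore from u6.
Distance 1: reach u0, u2, u8.
Distance 2: reach u3, u4, u5, u7, u9.
Distance 3: reach u1, u10, u11.
Found u10.

Yes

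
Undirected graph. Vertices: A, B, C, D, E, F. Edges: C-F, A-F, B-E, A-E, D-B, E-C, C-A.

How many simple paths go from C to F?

3

C–A–F
C–E–A–F
C–F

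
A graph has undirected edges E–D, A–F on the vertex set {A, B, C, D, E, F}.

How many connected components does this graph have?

4

From A: component {A, F}.
From B: component {B}.
From C: component {C}.
From D: component {D, E}.
That's 4 components.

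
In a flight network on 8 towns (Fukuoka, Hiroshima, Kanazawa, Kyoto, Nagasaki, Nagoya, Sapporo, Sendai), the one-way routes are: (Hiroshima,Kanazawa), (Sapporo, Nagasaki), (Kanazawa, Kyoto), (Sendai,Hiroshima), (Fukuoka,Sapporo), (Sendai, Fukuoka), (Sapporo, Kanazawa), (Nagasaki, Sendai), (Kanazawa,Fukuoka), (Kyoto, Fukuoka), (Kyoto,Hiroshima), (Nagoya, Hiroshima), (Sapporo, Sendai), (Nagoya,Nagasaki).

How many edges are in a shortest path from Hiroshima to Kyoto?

Distance 0: Hiroshima.
Distance 1: Kanazawa.
Distance 2: Fukuoka, Kyoto — contains Kyoto.

2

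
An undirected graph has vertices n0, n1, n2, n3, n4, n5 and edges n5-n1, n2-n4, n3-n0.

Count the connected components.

From n0: component {n0, n3}.
From n1: component {n1, n5}.
From n2: component {n2, n4}.
That's 3 components.

3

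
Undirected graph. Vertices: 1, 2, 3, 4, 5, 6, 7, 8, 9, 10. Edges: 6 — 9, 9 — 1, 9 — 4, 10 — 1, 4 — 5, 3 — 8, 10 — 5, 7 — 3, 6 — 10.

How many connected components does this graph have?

From 1: component {1, 4, 5, 6, 9, 10}.
From 2: component {2}.
From 3: component {3, 7, 8}.
That's 3 components.

3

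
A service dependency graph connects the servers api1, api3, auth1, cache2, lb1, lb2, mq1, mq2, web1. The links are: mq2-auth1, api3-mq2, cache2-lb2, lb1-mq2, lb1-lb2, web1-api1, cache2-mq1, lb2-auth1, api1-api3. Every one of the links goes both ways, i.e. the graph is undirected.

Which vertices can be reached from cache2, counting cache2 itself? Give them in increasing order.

Start at cache2.
Its neighbours: lb2, mq1.
Then their neighbours: auth1, lb1.
Then next layer: mq2.
Then next layer: api3.
Then next layer: api1.
Then next layer: web1.
Every vertex is now reached.

api1, api3, auth1, cache2, lb1, lb2, mq1, mq2, web1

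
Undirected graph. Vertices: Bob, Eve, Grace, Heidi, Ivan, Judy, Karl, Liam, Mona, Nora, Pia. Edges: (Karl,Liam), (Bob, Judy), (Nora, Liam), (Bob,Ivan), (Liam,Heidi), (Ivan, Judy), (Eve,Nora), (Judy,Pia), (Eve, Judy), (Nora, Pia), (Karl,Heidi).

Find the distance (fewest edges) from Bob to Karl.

Distance 0: Bob.
Distance 1: Ivan, Judy.
Distance 2: Eve, Pia.
Distance 3: Nora.
Distance 4: Liam.
Distance 5: Heidi, Karl — contains Karl.

5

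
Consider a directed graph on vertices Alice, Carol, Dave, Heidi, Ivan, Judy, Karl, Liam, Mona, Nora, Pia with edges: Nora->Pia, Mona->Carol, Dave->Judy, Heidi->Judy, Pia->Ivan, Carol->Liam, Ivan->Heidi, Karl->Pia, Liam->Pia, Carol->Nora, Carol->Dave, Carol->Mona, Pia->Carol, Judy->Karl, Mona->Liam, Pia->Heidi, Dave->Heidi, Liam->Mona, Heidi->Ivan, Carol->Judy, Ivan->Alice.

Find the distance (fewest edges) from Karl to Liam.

Distance 0: Karl.
Distance 1: Pia.
Distance 2: Carol, Heidi, Ivan.
Distance 3: Alice, Dave, Judy, Liam, Mona, Nora — contains Liam.

3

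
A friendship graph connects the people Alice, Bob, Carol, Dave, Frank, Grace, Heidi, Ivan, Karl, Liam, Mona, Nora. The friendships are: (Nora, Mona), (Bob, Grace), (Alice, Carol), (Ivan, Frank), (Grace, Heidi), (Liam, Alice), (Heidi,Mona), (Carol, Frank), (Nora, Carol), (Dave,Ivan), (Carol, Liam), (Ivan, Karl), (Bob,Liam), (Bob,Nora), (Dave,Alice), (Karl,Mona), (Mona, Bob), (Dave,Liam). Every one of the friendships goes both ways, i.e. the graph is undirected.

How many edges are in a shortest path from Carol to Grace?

3

Distance 0: Carol.
Distance 1: Alice, Frank, Liam, Nora.
Distance 2: Bob, Dave, Ivan, Mona.
Distance 3: Grace, Heidi, Karl — contains Grace.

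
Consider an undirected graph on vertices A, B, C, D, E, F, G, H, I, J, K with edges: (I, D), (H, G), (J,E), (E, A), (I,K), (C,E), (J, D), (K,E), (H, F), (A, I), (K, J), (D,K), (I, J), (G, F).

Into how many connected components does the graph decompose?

3

From A: component {A, C, D, E, I, J, K}.
From B: component {B}.
From F: component {F, G, H}.
That's 3 components.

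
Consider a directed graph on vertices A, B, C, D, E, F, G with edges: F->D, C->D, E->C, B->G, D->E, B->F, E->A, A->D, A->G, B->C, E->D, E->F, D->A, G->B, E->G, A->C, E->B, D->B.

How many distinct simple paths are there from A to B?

7

A→C→D→B
A→C→D→E→B
A→C→D→E→G→B
A→D→B
A→D→E→B
A→D→E→G→B
A→G→B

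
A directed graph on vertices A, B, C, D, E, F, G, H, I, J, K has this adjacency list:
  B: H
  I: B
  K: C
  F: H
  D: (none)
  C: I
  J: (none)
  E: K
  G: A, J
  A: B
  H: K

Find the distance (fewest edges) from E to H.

Distance 0: E.
Distance 1: K.
Distance 2: C.
Distance 3: I.
Distance 4: B.
Distance 5: H — contains H.

5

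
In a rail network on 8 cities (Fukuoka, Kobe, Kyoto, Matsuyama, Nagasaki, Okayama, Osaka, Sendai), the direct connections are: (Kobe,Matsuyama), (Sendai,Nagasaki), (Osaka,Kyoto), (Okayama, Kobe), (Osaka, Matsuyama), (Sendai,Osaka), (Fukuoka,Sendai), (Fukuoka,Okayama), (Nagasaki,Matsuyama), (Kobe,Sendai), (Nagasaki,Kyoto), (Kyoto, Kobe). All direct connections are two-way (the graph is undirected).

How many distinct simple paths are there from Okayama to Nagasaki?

18

Okayama–Fukuoka–Sendai–Kobe–Kyoto–Nagasaki
Okayama–Fukuoka–Sendai–Kobe–Kyoto–Osaka–Matsuyama–Nagasaki
Okayama–Fukuoka–Sendai–Kobe–Matsuyama–Nagasaki
Okayama–Fukuoka–Sendai–Kobe–Matsuyama–Osaka–Kyoto–Nagasaki
Okayama–Fukuoka–Sendai–Nagasaki
Okayama–Fukuoka–Sendai–Osaka–Kyoto–Kobe–Matsuyama–Nagasaki
Okayama–Fukuoka–Sendai–Osaka–Kyoto–Nagasaki
Okayama–Fukuoka–Sendai–Osaka–Matsuyama–Kobe–Kyoto–Nagasaki
... and 10 more.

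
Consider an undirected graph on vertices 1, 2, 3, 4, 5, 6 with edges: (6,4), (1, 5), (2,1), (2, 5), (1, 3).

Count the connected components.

2

From 1: component {1, 2, 3, 5}.
From 4: component {4, 6}.
That's 2 components.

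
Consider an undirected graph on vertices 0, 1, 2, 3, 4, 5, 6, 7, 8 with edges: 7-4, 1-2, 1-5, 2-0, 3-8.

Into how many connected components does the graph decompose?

From 0: component {0, 1, 2, 5}.
From 3: component {3, 8}.
From 4: component {4, 7}.
From 6: component {6}.
That's 4 components.

4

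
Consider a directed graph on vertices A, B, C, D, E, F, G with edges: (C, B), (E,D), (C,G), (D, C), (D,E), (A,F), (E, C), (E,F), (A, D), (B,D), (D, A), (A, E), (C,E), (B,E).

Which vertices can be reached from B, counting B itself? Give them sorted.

A, B, C, D, E, F, G

Start at B.
Its neighbours: D, E.
Then their neighbours: A, C, F.
Then next layer: G.
Every vertex is now reached.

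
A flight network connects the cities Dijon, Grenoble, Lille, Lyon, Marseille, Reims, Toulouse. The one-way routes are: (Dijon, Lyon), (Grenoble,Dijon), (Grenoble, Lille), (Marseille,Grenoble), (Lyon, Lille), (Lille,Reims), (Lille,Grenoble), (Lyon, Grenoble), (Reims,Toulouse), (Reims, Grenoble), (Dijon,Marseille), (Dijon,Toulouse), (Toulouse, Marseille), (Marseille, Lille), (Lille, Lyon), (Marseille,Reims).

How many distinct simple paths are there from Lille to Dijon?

4

Lille→Grenoble→Dijon
Lille→Lyon→Grenoble→Dijon
Lille→Reims→Grenoble→Dijon
Lille→Reims→Toulouse→Marseille→Grenoble→Dijon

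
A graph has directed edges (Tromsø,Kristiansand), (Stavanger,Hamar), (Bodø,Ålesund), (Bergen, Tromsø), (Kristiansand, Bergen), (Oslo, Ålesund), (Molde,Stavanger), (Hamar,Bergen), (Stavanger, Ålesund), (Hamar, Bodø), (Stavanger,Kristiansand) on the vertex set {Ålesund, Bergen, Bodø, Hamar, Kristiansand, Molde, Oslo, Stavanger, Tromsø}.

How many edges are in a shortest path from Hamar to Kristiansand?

Distance 0: Hamar.
Distance 1: Bergen, Bodø.
Distance 2: Ålesund, Tromsø.
Distance 3: Kristiansand — contains Kristiansand.

3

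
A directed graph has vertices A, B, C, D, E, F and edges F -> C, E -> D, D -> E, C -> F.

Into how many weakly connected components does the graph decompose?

From A: component {A}.
From B: component {B}.
From C: component {C, F}.
From D: component {D, E}.
That's 4 components.

4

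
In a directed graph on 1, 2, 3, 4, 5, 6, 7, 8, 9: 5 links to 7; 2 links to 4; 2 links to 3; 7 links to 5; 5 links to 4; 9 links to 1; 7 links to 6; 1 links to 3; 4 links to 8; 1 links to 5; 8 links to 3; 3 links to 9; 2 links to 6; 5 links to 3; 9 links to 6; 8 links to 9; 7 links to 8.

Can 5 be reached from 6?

6 has no outgoing edges, so nothing is reachable from it.

No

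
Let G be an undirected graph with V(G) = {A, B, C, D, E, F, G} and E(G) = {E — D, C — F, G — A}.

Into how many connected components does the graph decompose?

From A: component {A, G}.
From B: component {B}.
From C: component {C, F}.
From D: component {D, E}.
That's 4 components.

4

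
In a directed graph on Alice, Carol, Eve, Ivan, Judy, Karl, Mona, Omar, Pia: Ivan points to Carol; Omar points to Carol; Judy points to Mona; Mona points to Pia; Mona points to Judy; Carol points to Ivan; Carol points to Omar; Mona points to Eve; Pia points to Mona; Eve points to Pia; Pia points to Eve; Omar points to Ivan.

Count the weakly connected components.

From Alice: component {Alice}.
From Carol: component {Carol, Ivan, Omar}.
From Eve: component {Eve, Judy, Mona, Pia}.
From Karl: component {Karl}.
That's 4 components.

4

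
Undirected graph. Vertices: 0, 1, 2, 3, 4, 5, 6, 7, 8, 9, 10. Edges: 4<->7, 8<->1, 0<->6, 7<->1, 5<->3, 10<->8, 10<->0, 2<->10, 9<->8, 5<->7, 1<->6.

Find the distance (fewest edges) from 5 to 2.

Distance 0: 5.
Distance 1: 3, 7.
Distance 2: 1, 4.
Distance 3: 6, 8.
Distance 4: 0, 9, 10.
Distance 5: 2 — contains 2.

5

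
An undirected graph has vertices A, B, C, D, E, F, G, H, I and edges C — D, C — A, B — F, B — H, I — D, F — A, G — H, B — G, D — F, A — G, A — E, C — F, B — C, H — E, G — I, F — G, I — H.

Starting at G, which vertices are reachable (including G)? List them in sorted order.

Start at G.
Its neighbours: A, B, F, H, I.
Then their neighbours: C, D, E.
Every vertex is now reached.

A, B, C, D, E, F, G, H, I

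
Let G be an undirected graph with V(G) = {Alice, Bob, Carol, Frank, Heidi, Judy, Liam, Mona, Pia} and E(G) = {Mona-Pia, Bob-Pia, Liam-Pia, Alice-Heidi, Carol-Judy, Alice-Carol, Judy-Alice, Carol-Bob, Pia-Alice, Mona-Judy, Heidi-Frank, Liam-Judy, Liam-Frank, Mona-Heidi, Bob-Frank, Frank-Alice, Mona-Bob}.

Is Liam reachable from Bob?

Yes

Explore from Bob.
Distance 1: reach Carol, Frank, Mona, Pia.
Distance 2: reach Alice, Heidi, Judy, Liam.
Found Liam.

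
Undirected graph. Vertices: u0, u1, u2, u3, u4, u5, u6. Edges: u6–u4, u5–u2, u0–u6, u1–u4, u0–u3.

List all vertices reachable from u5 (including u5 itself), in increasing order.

Start at u5.
Its neighbours: u2.
Nothing further is reachable.

u2, u5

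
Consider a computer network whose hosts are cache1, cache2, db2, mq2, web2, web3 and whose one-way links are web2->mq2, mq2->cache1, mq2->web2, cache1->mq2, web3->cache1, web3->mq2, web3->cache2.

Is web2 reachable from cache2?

cache2 has no outgoing edges, so nothing is reachable from it.

No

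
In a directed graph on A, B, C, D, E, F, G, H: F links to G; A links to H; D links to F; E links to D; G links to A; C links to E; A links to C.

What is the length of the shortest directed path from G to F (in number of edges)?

5

Distance 0: G.
Distance 1: A.
Distance 2: C, H.
Distance 3: E.
Distance 4: D.
Distance 5: F — contains F.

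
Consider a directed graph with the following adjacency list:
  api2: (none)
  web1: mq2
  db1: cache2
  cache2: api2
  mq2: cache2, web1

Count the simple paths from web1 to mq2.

web1→mq2

1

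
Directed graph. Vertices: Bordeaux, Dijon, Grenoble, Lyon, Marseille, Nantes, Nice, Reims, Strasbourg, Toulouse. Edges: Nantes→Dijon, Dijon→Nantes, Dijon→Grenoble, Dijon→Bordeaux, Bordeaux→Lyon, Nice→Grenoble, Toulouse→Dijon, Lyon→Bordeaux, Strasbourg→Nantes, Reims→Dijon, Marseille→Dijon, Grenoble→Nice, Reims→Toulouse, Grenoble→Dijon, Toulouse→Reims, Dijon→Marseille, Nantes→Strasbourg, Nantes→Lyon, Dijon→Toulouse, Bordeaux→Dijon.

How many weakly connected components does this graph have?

From Bordeaux: component {Bordeaux, Dijon, Grenoble, Lyon, Marseille, Nantes, Nice, Reims, Strasbourg, Toulouse}.
That's 1 component.

1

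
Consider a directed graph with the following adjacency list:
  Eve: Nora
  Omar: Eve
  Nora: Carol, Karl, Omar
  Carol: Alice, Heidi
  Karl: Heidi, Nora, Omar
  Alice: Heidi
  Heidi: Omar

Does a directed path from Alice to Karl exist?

Explore from Alice.
Distance 1: reach Heidi.
Distance 2: reach Omar.
Distance 3: reach Eve.
Distance 4: reach Nora.
Distance 5: reach Carol, Karl.
Found Karl.

Yes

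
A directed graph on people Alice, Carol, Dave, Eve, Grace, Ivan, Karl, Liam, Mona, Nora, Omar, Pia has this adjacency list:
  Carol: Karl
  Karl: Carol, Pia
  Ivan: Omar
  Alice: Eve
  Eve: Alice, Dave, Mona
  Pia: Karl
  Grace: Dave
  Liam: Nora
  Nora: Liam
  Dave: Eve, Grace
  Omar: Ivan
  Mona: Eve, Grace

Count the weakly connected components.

4

From Alice: component {Alice, Dave, Eve, Grace, Mona}.
From Carol: component {Carol, Karl, Pia}.
From Ivan: component {Ivan, Omar}.
From Liam: component {Liam, Nora}.
That's 4 components.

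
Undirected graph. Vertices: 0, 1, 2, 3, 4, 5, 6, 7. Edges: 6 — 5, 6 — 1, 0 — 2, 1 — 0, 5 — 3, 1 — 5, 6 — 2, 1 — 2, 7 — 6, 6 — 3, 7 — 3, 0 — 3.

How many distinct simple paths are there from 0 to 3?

20

0–1–2–6–3
0–1–2–6–5–3
0–1–2–6–7–3
0–1–5–3
0–1–5–6–3
0–1–5–6–7–3
0–1–6–3
0–1–6–5–3
... and 12 more.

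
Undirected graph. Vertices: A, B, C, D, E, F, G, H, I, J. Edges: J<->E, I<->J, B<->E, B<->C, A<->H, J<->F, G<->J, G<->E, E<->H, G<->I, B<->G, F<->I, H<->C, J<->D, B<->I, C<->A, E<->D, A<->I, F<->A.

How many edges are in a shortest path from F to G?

2

Distance 0: F.
Distance 1: A, I, J.
Distance 2: B, C, D, E, G, H — contains G.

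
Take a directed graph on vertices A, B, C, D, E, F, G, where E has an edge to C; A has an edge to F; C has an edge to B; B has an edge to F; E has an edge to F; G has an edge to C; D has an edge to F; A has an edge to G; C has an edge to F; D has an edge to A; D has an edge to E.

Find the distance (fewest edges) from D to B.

3

Distance 0: D.
Distance 1: A, E, F.
Distance 2: C, G.
Distance 3: B — contains B.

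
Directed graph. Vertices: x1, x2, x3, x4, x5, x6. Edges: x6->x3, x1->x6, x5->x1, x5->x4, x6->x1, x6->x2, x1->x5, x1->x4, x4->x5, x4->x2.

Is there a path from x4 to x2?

Yes

Explore from x4.
Distance 1: reach x2, x5.
Found x2.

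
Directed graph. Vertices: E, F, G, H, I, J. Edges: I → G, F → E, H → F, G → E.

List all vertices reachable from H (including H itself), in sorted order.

E, F, H

Start at H.
Its neighbours: F.
Then their neighbours: E.
Nothing further is reachable.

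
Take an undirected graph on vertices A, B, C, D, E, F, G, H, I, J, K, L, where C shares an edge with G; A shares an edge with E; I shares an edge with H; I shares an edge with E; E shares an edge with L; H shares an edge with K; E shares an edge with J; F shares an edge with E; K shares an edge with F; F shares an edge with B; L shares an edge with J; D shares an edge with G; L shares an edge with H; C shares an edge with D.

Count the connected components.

From A: component {A, B, E, F, H, I, J, K, L}.
From C: component {C, D, G}.
That's 2 components.

2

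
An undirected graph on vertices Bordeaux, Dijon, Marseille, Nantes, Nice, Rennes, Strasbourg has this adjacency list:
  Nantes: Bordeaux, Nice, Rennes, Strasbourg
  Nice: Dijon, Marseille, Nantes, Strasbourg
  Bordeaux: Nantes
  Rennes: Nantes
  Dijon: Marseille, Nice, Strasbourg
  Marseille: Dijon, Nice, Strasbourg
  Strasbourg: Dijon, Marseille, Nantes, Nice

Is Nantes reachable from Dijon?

Yes

Explore from Dijon.
Distance 1: reach Marseille, Nice, Strasbourg.
Distance 2: reach Nantes.
Found Nantes.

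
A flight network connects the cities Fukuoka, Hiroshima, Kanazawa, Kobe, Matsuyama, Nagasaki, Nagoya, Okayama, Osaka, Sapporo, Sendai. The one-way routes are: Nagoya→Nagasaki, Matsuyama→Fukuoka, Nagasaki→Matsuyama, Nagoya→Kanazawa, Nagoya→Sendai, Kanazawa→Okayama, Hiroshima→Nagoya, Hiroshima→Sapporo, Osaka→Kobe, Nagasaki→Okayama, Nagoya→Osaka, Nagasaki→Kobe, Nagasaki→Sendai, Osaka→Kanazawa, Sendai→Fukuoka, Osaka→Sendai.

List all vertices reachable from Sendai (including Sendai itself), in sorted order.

Start at Sendai.
Its neighbours: Fukuoka.
Nothing further is reachable.

Fukuoka, Sendai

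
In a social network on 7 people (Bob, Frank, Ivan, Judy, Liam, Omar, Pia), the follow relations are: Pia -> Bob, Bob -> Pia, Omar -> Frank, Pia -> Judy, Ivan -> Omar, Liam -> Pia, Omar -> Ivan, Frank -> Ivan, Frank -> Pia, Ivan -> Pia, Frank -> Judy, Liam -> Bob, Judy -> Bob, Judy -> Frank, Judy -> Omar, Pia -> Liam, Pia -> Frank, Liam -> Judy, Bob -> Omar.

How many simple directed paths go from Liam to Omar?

Liam→Bob→Omar
Liam→Bob→Pia→Frank→Ivan→Omar
Liam→Bob→Pia→Frank→Judy→Omar
Liam→Bob→Pia→Judy→Frank→Ivan→Omar
Liam→Bob→Pia→Judy→Omar
Liam→Judy→Bob→Omar
Liam→Judy→Bob→Pia→Frank→Ivan→Omar
Liam→Judy→Frank→Ivan→Omar
... and 10 more.

18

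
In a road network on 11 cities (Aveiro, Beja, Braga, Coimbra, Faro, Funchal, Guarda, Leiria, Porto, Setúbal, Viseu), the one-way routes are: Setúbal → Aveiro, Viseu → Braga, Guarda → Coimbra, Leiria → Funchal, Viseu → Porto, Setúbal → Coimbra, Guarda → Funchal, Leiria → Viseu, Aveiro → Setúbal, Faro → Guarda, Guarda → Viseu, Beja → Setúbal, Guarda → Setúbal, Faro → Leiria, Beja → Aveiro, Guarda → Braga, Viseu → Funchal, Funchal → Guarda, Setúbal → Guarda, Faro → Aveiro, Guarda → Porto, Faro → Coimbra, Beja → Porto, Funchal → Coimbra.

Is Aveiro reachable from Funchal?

Yes

Explore from Funchal.
Distance 1: reach Coimbra, Guarda.
Distance 2: reach Braga, Porto, Setúbal, Viseu.
Distance 3: reach Aveiro.
Found Aveiro.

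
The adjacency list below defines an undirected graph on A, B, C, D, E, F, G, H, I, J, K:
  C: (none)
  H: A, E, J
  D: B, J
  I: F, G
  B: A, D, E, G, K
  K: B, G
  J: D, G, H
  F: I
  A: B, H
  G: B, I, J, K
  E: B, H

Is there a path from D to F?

Yes

Explore from D.
Distance 1: reach B, J.
Distance 2: reach A, E, G, H, K.
Distance 3: reach I.
Distance 4: reach F.
Found F.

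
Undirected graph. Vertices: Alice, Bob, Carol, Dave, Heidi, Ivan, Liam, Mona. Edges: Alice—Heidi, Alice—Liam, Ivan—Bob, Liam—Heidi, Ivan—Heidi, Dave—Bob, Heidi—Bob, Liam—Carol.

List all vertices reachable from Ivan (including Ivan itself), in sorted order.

Alice, Bob, Carol, Dave, Heidi, Ivan, Liam

Start at Ivan.
Its neighbours: Bob, Heidi.
Then their neighbours: Alice, Dave, Liam.
Then next layer: Carol.
Nothing further is reachable.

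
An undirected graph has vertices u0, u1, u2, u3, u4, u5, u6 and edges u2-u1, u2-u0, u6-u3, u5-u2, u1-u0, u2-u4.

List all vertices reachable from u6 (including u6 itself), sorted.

Start at u6.
Its neighbours: u3.
Nothing further is reachable.

u3, u6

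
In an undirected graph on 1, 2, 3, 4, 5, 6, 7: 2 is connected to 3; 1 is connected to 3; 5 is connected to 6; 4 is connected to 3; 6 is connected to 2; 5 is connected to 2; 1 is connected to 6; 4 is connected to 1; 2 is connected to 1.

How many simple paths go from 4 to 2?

8

4–1–2
4–1–3–2
4–1–6–2
4–1–6–5–2
4–3–1–2
4–3–1–6–2
4–3–1–6–5–2
4–3–2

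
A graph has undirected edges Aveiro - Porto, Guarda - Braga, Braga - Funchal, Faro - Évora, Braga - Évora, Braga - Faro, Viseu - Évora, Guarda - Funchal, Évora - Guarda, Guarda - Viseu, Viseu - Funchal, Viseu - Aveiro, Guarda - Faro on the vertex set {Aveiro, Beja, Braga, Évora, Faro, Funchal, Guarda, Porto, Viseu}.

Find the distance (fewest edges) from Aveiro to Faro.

Distance 0: Aveiro.
Distance 1: Porto, Viseu.
Distance 2: Évora, Funchal, Guarda.
Distance 3: Braga, Faro — contains Faro.

3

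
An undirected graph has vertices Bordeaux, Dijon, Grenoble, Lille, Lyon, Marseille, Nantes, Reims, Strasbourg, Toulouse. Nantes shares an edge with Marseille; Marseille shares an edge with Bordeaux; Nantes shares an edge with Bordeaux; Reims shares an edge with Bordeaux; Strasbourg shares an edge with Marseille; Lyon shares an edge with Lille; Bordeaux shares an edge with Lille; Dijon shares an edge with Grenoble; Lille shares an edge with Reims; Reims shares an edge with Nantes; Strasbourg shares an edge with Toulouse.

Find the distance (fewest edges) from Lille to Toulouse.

Distance 0: Lille.
Distance 1: Bordeaux, Lyon, Reims.
Distance 2: Marseille, Nantes.
Distance 3: Strasbourg.
Distance 4: Toulouse — contains Toulouse.

4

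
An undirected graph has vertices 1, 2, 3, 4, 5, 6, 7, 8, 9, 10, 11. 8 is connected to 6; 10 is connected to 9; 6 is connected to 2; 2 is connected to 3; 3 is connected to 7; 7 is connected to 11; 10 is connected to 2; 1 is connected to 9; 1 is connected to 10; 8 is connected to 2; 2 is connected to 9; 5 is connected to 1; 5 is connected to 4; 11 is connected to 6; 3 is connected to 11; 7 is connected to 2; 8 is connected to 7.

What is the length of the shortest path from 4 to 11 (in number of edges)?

6

Distance 0: 4.
Distance 1: 5.
Distance 2: 1.
Distance 3: 9, 10.
Distance 4: 2.
Distance 5: 3, 6, 7, 8.
Distance 6: 11 — contains 11.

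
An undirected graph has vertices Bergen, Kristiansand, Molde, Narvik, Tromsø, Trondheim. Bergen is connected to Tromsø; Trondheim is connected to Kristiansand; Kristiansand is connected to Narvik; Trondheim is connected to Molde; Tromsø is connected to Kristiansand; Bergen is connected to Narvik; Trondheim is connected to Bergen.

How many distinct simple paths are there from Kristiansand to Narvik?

Kristiansand–Narvik
Kristiansand–Tromsø–Bergen–Narvik
Kristiansand–Trondheim–Bergen–Narvik

3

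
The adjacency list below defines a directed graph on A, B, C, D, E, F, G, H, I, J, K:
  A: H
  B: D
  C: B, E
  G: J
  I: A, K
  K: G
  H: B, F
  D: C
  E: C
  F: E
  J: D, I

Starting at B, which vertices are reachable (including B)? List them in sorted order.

B, C, D, E

Start at B.
Its neighbours: D.
Then their neighbours: C.
Then next layer: E.
Nothing further is reachable.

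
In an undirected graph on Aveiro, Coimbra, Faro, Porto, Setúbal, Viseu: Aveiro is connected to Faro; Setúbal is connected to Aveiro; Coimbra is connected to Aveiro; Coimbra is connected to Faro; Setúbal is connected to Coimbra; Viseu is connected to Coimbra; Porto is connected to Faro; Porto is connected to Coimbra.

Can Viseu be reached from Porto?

Explore from Porto.
Distance 1: reach Coimbra, Faro.
Distance 2: reach Aveiro, Setúbal, Viseu.
Found Viseu.

Yes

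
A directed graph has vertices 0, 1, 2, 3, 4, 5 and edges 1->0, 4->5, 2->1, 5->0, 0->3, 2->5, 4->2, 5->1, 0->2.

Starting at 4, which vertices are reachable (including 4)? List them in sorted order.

Start at 4.
Its neighbours: 2, 5.
Then their neighbours: 0, 1.
Then next layer: 3.
Every vertex is now reached.

0, 1, 2, 3, 4, 5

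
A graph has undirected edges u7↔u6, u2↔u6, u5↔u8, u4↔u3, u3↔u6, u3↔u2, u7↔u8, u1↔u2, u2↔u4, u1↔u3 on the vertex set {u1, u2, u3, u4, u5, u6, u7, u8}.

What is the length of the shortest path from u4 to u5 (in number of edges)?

Distance 0: u4.
Distance 1: u2, u3.
Distance 2: u1, u6.
Distance 3: u7.
Distance 4: u8.
Distance 5: u5 — contains u5.

5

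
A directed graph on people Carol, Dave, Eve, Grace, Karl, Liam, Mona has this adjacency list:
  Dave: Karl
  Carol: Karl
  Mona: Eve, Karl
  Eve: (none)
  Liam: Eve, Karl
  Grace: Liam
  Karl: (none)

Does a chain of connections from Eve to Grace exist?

No

Eve has no outgoing edges, so nothing is reachable from it.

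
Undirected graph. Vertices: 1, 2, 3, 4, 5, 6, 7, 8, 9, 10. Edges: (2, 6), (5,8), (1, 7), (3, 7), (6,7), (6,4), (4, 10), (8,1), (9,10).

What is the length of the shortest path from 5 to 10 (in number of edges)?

6

Distance 0: 5.
Distance 1: 8.
Distance 2: 1.
Distance 3: 7.
Distance 4: 3, 6.
Distance 5: 2, 4.
Distance 6: 10 — contains 10.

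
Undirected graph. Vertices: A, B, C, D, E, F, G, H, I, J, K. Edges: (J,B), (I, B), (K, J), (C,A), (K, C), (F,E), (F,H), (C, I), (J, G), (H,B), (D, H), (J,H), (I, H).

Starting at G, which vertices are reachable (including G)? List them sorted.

A, B, C, D, E, F, G, H, I, J, K

Start at G.
Its neighbours: J.
Then their neighbours: B, H, K.
Then next layer: C, D, F, I.
Then next layer: A, E.
Every vertex is now reached.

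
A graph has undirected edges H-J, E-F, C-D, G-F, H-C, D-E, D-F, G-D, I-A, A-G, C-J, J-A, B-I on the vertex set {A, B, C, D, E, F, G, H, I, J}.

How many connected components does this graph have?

From A: component {A, B, C, D, E, F, G, H, I, J}.
That's 1 component.

1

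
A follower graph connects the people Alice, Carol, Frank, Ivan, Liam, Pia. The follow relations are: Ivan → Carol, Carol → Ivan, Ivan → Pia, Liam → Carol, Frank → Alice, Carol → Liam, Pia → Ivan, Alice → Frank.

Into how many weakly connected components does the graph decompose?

From Alice: component {Alice, Frank}.
From Carol: component {Carol, Ivan, Liam, Pia}.
That's 2 components.

2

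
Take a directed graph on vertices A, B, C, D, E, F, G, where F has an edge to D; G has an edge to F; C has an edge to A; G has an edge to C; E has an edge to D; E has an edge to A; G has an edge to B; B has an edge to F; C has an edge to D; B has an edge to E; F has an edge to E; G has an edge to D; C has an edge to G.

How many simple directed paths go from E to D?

E→D

1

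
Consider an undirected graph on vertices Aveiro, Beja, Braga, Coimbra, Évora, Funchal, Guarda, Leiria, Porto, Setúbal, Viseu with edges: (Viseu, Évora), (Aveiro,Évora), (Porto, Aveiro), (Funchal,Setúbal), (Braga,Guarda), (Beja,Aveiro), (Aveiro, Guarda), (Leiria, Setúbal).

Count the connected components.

From Aveiro: component {Aveiro, Beja, Braga, Évora, Guarda, Porto, Viseu}.
From Coimbra: component {Coimbra}.
From Funchal: component {Funchal, Leiria, Setúbal}.
That's 3 components.

3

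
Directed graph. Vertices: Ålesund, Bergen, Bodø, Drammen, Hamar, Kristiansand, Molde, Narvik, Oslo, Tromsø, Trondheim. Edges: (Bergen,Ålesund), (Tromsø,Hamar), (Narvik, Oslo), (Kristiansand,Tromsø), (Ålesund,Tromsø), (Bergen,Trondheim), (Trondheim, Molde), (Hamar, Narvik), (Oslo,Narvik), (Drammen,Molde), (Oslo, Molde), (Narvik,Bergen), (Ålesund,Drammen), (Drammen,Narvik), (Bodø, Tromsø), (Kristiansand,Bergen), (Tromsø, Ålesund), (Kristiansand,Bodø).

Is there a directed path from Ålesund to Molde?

Explore from Ålesund.
Distance 1: reach Drammen, Tromsø.
Distance 2: reach Hamar, Molde, Narvik.
Found Molde.

Yes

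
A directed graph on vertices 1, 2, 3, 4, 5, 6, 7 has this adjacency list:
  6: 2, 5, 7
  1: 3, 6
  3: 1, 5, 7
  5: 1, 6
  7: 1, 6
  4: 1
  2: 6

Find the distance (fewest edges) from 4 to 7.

Distance 0: 4.
Distance 1: 1.
Distance 2: 3, 6.
Distance 3: 2, 5, 7 — contains 7.

3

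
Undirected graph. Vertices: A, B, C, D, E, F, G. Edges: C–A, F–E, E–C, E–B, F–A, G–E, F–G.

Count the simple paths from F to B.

F–A–C–E–B
F–E–B
F–G–E–B

3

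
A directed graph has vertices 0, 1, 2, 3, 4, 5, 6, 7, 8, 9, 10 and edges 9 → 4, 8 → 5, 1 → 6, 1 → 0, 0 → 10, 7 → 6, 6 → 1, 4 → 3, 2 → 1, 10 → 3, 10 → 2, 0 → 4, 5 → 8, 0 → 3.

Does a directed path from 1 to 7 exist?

Explore from 1.
Distance 1: reach 0, 6.
Distance 2: reach 3, 4, 10.
Distance 3: reach 2.
The search from 1 is exhausted; no directed path reaches 7.

No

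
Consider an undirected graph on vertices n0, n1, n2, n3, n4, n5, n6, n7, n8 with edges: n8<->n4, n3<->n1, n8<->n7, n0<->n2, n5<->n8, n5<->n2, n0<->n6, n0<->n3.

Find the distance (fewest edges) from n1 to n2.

Distance 0: n1.
Distance 1: n3.
Distance 2: n0.
Distance 3: n2, n6 — contains n2.

3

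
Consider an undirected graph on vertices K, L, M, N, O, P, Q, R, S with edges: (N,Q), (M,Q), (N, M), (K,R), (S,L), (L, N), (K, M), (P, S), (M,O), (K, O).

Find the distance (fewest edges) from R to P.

6

Distance 0: R.
Distance 1: K.
Distance 2: M, O.
Distance 3: N, Q.
Distance 4: L.
Distance 5: S.
Distance 6: P — contains P.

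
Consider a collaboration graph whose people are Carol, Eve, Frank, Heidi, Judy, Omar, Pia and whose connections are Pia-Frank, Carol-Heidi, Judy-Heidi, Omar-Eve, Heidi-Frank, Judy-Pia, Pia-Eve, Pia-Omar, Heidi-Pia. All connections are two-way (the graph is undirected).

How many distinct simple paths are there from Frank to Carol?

Frank–Heidi–Carol
Frank–Pia–Heidi–Carol
Frank–Pia–Judy–Heidi–Carol

3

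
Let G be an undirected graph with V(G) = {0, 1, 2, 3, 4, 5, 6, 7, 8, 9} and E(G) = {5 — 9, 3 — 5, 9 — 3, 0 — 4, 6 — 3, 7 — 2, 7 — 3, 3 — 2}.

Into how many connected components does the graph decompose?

4

From 0: component {0, 4}.
From 1: component {1}.
From 2: component {2, 3, 5, 6, 7, 9}.
From 8: component {8}.
That's 4 components.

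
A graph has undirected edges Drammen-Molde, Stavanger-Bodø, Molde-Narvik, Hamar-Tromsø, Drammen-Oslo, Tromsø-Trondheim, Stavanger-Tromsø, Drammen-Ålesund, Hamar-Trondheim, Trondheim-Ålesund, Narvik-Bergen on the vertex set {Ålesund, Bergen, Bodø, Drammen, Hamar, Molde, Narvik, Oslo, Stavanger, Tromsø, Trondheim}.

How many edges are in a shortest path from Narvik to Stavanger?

Distance 0: Narvik.
Distance 1: Bergen, Molde.
Distance 2: Drammen.
Distance 3: Ålesund, Oslo.
Distance 4: Trondheim.
Distance 5: Hamar, Tromsø.
Distance 6: Stavanger — contains Stavanger.

6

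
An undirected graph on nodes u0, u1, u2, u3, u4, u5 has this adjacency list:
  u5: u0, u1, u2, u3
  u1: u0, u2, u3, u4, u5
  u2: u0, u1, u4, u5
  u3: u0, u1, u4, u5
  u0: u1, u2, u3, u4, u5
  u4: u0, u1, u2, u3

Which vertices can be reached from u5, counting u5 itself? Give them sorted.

Start at u5.
Its neighbours: u0, u1, u2, u3.
Then their neighbours: u4.
Every vertex is now reached.

u0, u1, u2, u3, u4, u5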